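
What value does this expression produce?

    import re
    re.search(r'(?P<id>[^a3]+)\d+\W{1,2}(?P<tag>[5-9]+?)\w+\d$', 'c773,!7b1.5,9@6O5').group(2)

'6'

The match spans [4:17] → ',!7b1.5,9@6O5'.
Captured: group 1 = ',!7b1.5,', group 2 = '6'.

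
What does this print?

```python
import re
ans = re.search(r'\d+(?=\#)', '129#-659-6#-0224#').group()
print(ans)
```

129

Because the assertion is zero-width, the text it checks is not consumed and won't appear in the result.
Unlike `match`, `search` isn't anchored — it looks for the pattern anywhere in the string.
The match spans [0:3] → '129'.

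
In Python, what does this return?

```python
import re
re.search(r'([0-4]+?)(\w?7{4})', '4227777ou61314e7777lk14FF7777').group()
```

'4227777'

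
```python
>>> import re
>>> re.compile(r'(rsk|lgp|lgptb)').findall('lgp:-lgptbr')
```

['lgp', 'lgp']

Alternation isn't longest-match — the leftmost alternative that fits at this position is chosen.
Scanning left to right: at [0:3] match 'lgp', group 1 = 'lgp'; at [5:8] match 'lgp', group 1 = 'lgp'.
One capturing group, so `findall` returns just the captured substring from each match — 2 in all.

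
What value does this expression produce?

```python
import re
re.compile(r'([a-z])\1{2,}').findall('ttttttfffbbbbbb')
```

['t', 'f', 'b']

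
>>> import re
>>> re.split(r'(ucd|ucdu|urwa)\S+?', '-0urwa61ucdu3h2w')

['-0', 'urwa', '1', 'ucd', '3h2w']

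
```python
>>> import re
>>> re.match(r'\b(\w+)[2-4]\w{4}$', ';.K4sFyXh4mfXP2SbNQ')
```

None

`match` is anchored at position 0; if the pattern doesn't fit there, it returns None.
Here the string doesn't start with a match, so the call returns None.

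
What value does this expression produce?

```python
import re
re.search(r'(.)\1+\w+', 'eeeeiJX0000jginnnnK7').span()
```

(0, 20)

A backreference is literal: `\1` must see the identical characters the first group matched.
The match spans [0:20] → 'eeeeiJX0000jginnnnK7'.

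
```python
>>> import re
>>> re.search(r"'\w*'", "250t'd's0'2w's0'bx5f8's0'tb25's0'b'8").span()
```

(4, 7)

`re.search` scans for the first position where the pattern succeeds.
The match spans [4:7] → "'d'".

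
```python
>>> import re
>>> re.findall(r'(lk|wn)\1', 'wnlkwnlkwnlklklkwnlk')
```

['lk']

After group 1 captures some text, `\1` only succeeds where that same text appears again.
Scanning left to right: at [10:14] match 'lklk', group 1 = 'lk'.
`findall` collects group 1 from the one match (1 total).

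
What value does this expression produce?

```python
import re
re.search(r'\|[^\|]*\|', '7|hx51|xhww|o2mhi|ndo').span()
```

(1, 7)

The match spans [1:7] → '|hx51|'.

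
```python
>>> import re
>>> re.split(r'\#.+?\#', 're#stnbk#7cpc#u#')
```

Matches to split on: at [2:9] → '#stnbk#'; at [13:16] → '#u#'.
Splitting on the pattern gives 3 pieces.

['re', '7cpc', '']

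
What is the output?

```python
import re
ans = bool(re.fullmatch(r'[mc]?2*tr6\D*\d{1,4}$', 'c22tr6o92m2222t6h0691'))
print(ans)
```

False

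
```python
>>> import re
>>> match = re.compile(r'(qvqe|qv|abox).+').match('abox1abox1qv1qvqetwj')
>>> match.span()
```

`re.match` won't scan ahead — the pattern has to work from the very first character.
The match spans [0:20] → 'abox1abox1qv1qvqetwj'.

(0, 20)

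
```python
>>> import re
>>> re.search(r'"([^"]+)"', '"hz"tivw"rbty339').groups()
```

('hz',)

The match spans [0:4] → '"hz"'.
Captured: group 1 = 'hz'.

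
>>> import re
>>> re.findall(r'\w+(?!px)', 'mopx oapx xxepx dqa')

A negative assertion filters positions out without eating any characters.
Walking the string: at [0:4] → 'mopx'; at [5:9] → 'oapx'; at [10:15] → 'xxepx'; at [16:19] → 'dqa'.
With no groups in the pattern, `findall` gives back each whole match — 4 here.

['mopx', 'oapx', 'xxepx', 'dqa']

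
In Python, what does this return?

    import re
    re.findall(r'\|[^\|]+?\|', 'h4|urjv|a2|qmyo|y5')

['|urjv|', '|qmyo|']

No capturing groups, so `findall` returns the 2 full match strings.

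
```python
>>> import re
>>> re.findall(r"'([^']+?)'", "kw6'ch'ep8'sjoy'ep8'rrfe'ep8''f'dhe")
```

With a single group, `findall` returns only what that group captured — 4 items.

['ch', 'sjoy', 'rrfe', 'f']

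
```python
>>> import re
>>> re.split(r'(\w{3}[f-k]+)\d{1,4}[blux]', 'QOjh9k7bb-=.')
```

['QO', 'jh9k', 'b-=.']

Because the pattern has a capturing group, `split` also inserts each captured text between the pieces.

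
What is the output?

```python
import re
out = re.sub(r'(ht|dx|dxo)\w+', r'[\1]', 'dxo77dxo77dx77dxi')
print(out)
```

[dx]

Alternation isn't longest-match — the leftmost alternative that fits at this position is chosen.
Each match is replaced using the text its own group 1 captured.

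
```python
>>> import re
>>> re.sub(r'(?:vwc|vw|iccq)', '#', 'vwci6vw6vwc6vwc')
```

'#i6#6#6#'

`|` is ordered: at each position the engine commits to the first alternative that works.
`sub` substitutes '#' at each match site.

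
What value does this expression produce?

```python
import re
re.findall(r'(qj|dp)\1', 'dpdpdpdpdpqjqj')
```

After group 1 captures some text, `\1` only succeeds where that same text appears again.
`findall` collects group 1 from each match (3 total).

['dp', 'dp', 'qj']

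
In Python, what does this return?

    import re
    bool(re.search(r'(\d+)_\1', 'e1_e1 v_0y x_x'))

False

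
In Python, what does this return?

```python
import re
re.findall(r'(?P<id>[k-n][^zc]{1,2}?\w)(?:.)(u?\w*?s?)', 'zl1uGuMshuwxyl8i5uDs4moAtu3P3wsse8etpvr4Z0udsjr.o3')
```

The pattern matches a character in [k-n], then 1 to 2 of any character except [zc] (lazy), then a word character (captured as 'id'); then any character (non-capturing group); then optionally a literal 'u', then zero or more of a word character (lazy), then optionally a literal 's' (captured).
With the lazy modifier that quantifier settles for the fewest repetitions that let the rest of the pattern succeed (the atoms after it are unaffected and can still be greedy).
Scanning left to right: at [1:6] match 'l1uGu', groups = ('l1u', 'u'); at [13:18] match 'l8i5u', groups = ('l8i', 'u'); at [21:26] match 'moAtu', groups = ('moA', 'u').
2 groups means each result is a tuple of 2 captured strings — 3 here.

[('l1u', 'u'), ('l8i', 'u'), ('moA', 'u')]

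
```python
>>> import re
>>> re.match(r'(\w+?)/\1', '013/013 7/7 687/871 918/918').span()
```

(0, 7)

`re.match` only tries the pattern at the start of the string.
The match spans [0:7] → '013/013'.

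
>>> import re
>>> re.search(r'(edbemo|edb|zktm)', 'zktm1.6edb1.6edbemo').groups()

('zktm',)

The match spans [0:4] → 'zktm'.
Captured: group 1 = 'zktm'.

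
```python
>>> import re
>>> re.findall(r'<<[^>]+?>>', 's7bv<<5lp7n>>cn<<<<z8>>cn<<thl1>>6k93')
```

Scanning left to right: at [4:13] → '<<5lp7n>>'; at [15:23] → '<<<<z8>>'; at [25:33] → '<<thl1>>'.
`findall` yields the raw match text (3 of them) because the pattern has no groups.

['<<5lp7n>>', '<<<<z8>>', '<<thl1>>']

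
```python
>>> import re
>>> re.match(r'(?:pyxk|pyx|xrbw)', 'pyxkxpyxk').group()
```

With `match`, the pattern is implicitly anchored at the beginning.
The match spans [0:4] → 'pyxk'.

'pyxk'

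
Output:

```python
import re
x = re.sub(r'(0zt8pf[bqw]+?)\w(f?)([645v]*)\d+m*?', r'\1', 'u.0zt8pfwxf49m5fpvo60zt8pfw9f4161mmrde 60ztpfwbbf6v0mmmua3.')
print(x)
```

u.0zt8pfwm5fpvo60zt8pfwmmrde 60ztpfwbbf6v0mmmua3.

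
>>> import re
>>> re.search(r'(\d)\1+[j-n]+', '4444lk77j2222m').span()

(0, 6)

A backreference is literal: `\1` must see the identical characters the first group matched.
The match spans [0:6] → '4444lk'.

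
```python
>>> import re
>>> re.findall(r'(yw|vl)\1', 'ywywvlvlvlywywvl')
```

['yw', 'vl', 'yw']

The backreference `\1` re-matches whatever the first group consumed, character for character.
With a single group, `findall` returns only what that group captured — 3 items.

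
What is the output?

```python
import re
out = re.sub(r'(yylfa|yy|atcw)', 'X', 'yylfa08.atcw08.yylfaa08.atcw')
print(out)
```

X08.X08.Xa08.X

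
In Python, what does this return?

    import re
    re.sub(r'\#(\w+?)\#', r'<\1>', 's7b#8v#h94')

's7b<8v>h94'

Each match is replaced using the text its own group 1 captured.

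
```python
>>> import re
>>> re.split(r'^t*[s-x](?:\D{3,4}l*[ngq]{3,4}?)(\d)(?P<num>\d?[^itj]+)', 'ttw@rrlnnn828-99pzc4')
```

['', '8', '28-99pzc4', '']

Pattern: anchored at the start of the string; then zero or more of the literal 't', then a character in [s-x]; then 3 to 4 of a non-digit, then zero or more of a literal 'l', then 3 to 4 of one of [ngq] (lazy) (non-capturing group); then a digit (captured); then optionally a digit, then one or more of any character except [itj] (captured as 'num').
Matches to split on: at [0:20] → 'ttw@rrlnnn828-99pzc4'.
With a capturing group present, the delimiter's captured portion is kept in the result list.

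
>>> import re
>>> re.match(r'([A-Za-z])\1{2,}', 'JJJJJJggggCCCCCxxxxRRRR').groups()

('J',)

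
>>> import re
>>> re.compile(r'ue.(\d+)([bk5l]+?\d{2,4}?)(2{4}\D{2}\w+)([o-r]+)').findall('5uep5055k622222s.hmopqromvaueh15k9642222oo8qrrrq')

[('5055', 'k62', '2222s.hmopqromvaueh15k9642222oo8qrrr', 'q')]

Pattern: the literal 'ue', then any character; then one or more of a digit (captured); then one or more of one of [bk5l] (lazy), then 2 to 4 of a digit (lazy) (captured); then exactly 4 of the literal '2', then exactly 2 of a non-digit, then one or more of a word character (captured); then one or more of a character in [o-r] (captured).
Matches: at [1:48] match 'uep5055k622222s.hmopqromvaueh15k9642222oo8qrrrq', groups = ('5055', 'k62', '2222s.hmopqromvaueh15k9642222oo8qrrr', 'q').
`findall` packs the 4 group values into a tuple for every match.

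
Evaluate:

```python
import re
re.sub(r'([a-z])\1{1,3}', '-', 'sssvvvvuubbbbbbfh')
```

The backreference `\1` re-matches whatever the first group consumed, character for character.
Each match is replaced by '-'.

'-----fh'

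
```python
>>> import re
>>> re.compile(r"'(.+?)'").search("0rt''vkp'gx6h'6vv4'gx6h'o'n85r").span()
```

(3, 9)

With the lazy modifier that quantifier settles for the fewest repetitions that let the rest of the pattern succeed (the atoms after it are unaffected and can still be greedy).
`re.search` tries every starting position until one works.
The match spans [3:9] → "''vkp'".
Captured: group 1 = "'vkp".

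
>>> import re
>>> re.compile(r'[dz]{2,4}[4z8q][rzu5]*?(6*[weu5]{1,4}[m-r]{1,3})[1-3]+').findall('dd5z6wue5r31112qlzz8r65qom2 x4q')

['65qom']

One capturing group, so `findall` returns just the captured substring from the one match — 1 in all.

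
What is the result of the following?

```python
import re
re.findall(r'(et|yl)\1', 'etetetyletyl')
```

After group 1 captures some text, `\1` only succeeds where that same text appears again.
Walking the string: at [0:4] match 'etet', group 1 = 'et'.
One capturing group, so `findall` returns just the captured substring from the one match — 1 in all.

['et']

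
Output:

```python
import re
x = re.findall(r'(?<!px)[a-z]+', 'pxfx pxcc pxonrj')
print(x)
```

`(?!…)`/`(?<!…)` only lets a position through if the neighbouring text does NOT match; no characters are consumed.
Walking the string: at [0:4] → 'pxfx'; at [5:9] → 'pxcc'; at [10:16] → 'pxonrj'.
Since nothing is captured, `findall` lists the 3 matched substrings directly.

['pxfx', 'pxcc', 'pxonrj']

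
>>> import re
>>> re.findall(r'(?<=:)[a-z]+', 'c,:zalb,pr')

Because the assertion is zero-width, the text it checks is not consumed and won't appear in the result.
Matches: at [3:7] → 'zalb'.
Since nothing is captured, `findall` lists the 1 matched substring directly.

['zalb']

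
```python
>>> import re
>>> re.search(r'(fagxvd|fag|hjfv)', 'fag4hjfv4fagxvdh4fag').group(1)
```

'fag'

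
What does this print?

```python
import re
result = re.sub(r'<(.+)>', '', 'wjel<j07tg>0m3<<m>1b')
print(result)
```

Matches: at [4:18] → '<j07tg>0m3<<m>'.
Each match is replaced by ''.

wjel1b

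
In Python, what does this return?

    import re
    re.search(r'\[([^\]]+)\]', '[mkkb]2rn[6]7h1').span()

The match spans [0:6] → '[mkkb]'.

(0, 6)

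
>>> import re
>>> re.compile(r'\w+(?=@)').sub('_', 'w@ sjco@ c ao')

'_@ _@ c ao'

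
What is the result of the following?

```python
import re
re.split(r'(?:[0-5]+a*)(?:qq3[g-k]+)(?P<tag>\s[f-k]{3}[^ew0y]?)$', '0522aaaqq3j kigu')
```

The group in the pattern means `split` returns the separators' captures alongside the pieces.

['', ' kigu', '']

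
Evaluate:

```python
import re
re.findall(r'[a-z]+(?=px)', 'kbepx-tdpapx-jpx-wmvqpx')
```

['kbe', 'tdpa', 'j', 'wmvq']

The `(?=…)`/`(?<=…)` assertion just peeks at neighbouring text; it doesn't advance the match position.
Scanning left to right: at [0:3] → 'kbe'; at [6:10] → 'tdpa'; at [13:14] → 'j'; at [17:21] → 'wmvq'.
No capturing groups, so `findall` returns the 4 full match strings.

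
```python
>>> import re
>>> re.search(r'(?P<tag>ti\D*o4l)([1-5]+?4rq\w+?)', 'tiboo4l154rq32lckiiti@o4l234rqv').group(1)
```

'tiboo4l'

The match spans [0:13] → 'tiboo4l154rq3'.
Captured: group 1 = 'tiboo4l', group 2 = '154rq3'.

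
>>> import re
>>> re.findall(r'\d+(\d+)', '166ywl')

['6']

Pattern: one or more of a digit; then one or more of a digit (captured).
One capturing group, so `findall` returns just the captured substring from the one match — 1 in all.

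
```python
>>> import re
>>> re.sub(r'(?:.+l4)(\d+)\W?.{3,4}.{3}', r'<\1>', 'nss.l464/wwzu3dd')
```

Pattern: one or more of any character, then the literal 'l4' (non-capturing group); then one or more of a digit (captured); then optionally a non-word character, then 3 to 4 of any character, then exactly 3 of any character.
Matches: at [0:16] → 'nss.l464/wwzu3dd'.
The replacement refers to a captured group, so each match is rewritten using its own captured text.

'<64>'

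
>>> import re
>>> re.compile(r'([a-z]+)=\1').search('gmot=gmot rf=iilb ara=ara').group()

'gmot=gmot'

`\1` has to match the exact text group 1 already captured.
The match spans [0:9] → 'gmot=gmot'.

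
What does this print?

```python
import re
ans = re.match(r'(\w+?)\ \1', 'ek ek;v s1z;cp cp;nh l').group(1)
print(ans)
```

ek

After group 1 captures some text, `\1` only succeeds where that same text appears again.
`re.match` only tries the pattern at the start of the string.
The match spans [0:5] → 'ek ek'.
Captured: group 1 = 'ek'.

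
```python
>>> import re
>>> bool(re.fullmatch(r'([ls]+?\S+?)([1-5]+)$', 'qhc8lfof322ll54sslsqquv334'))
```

False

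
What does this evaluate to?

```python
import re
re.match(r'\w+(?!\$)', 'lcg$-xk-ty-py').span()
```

Because the assertion is negative and zero-width, positions next to the forbidden text are skipped.
`re.match` won't scan ahead — the pattern has to work from the very first character.
The match spans [0:2] → 'lc'.

(0, 2)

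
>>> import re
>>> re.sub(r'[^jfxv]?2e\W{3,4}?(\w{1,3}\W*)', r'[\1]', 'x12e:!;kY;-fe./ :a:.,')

'x[kY;-]fe./ :a:.,'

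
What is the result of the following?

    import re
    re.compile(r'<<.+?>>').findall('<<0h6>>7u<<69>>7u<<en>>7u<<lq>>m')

['<<0h6>>', '<<69>>', '<<en>>', '<<lq>>']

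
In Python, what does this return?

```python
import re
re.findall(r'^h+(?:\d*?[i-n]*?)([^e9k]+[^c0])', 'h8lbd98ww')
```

Pattern: anchored at the start of the string; then one or more of a literal 'h'; then zero or more of a digit (lazy), then zero or more of a character in [i-n] (lazy) (non-capturing group); then one or more of any character except [e9k], then any character except [c0] (captured).
A non-greedy quantifier consumes as few characters as it can — just enough that the remainder of the pattern still matches from where it stops; whatever follows it matches normally.
Matches: at [0:6] match 'h8lbd9', group 1 = '8lbd9'.
One capturing group, so `findall` returns just the captured substring from the one match — 1 in all.

['8lbd9']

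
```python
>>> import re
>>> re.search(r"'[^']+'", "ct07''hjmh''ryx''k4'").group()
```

The match spans [5:11] → "'hjmh'".

"'hjmh'"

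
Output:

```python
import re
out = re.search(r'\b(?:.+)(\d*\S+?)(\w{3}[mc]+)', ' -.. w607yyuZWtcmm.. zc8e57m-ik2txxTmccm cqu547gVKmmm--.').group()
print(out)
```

w607yyuZWtcmm.. zc8e57m-ik2txxTmccm cqu547gVKmmm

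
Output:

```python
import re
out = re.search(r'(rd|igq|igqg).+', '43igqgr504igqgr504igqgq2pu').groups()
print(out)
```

The match spans [2:26] → 'igqgr504igqgr504igqgq2pu'.
Captured: group 1 = 'igq'.

('igq',)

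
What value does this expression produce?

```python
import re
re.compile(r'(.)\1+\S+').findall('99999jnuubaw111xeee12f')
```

After group 1 captures some text, `\1` only succeeds where that same text appears again.
One capturing group, so `findall` returns just the captured substring from the one match — 1 in all.

['9']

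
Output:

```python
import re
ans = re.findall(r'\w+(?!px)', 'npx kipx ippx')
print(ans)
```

The negative lookahead/lookbehind blocks any match where the forbidden context is present.
Scanning left to right: at [0:3] → 'npx'; at [4:8] → 'kipx'; at [9:13] → 'ippx'.
No capturing groups, so `findall` returns the 3 full match strings.

['npx', 'kipx', 'ippx']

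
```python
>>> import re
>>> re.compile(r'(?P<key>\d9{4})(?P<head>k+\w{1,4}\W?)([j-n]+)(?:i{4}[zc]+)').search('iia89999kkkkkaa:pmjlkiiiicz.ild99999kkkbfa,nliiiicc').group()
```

'99999kkkbfa,nliiiicc'

The pattern matches a digit, then exactly 4 of a literal '9' (captured as 'key'); then one or more of the literal 'k', then 1 to 4 of a word character, then optionally a non-word character (captured as 'head'); then one or more of a character in [j-n] (captured); then exactly 4 of a literal 'i', then one or more of one of [zc] (non-capturing group).
`search` walks the string left to right and returns the first match it finds.
The match spans [31:51] → '99999kkkbfa,nliiiicc'.
Captured: group 1 = '99999', group 2 = 'kkkbfa,', group 3 = 'nl'.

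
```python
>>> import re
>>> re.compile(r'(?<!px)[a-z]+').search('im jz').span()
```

(0, 2)

The negative lookahead/lookbehind blocks any match where the forbidden context is present.
`search` walks the string left to right and returns the first match it finds.
The match spans [0:2] → 'im'.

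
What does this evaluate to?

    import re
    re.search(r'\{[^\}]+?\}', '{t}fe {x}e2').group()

The match spans [0:3] → '{t}'.

'{t}'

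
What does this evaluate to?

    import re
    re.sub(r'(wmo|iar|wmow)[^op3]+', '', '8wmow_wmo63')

'8o63'

Matches: at [1:8] → 'wmow_wm'.
Every occurrence is swapped for ''.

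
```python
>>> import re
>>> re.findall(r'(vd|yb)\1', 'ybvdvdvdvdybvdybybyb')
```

After group 1 captures some text, `\1` only succeeds where that same text appears again.
`findall` collects group 1 from each match (3 total).

['vd', 'vd', 'yb']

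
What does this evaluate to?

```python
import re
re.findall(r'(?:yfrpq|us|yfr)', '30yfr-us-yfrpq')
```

['yfr', 'us', 'yfrpq']

Alternation isn't longest-match — the leftmost alternative that fits at this position is chosen.
Walking the string: at [2:5] → 'yfr'; at [6:8] → 'us'; at [9:14] → 'yfrpq'.
Since nothing is captured, `findall` lists the 3 matched substrings directly.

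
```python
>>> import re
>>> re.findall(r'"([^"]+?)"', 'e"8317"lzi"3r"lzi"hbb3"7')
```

Scanning left to right: at [1:7] match '"8317"', group 1 = '8317'; at [10:14] match '"3r"', group 1 = '3r'; at [17:23] match '"hbb3"', group 1 = 'hbb3'.
Because there's exactly one group, `findall` drops the full match and keeps group 1 from each hit.

['8317', '3r', 'hbb3']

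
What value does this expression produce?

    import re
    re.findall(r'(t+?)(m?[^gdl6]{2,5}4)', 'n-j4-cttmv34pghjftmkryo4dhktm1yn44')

The pattern matches one or more of a literal 't' (lazy) (captured); then optionally a literal 'm', then 2 to 5 of any character except [gdl6], then a literal '4' (captured).
Scanning left to right: at [6:12] match 'ttmv34', groups = ('t', 'tmv34'); at [17:24] match 'tmkryo4', groups = ('t', 'mkryo4'); at [27:34] match 'tm1yn44', groups = ('t', 'm1yn44').
Multiple groups make `findall` return tuples — one 2-tuple for each match.

[('t', 'tmv34'), ('t', 'mkryo4'), ('t', 'm1yn44')]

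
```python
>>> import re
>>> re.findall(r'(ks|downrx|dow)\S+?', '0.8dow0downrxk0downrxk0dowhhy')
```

['dow', 'downrx', 'downrx', 'dow']

Branches in `(...|...)` are attempted left-to-right; the first branch that allows the whole pattern to succeed is taken.
Walking the string: at [3:7] match 'dow0', group 1 = 'dow'; at [7:14] match 'downrxk', group 1 = 'downrx'; at [15:22] match 'downrxk', group 1 = 'downrx'; at [23:27] match 'dowh', group 1 = 'dow'.
With a single group, `findall` returns only what that group captured — 4 items.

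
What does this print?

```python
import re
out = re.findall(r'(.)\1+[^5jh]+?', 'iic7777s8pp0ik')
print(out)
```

The backreference `\1` re-matches whatever the first group consumed, character for character.
One capturing group, so `findall` returns just the captured substring from each match — 3 in all.

['i', '7', 'p']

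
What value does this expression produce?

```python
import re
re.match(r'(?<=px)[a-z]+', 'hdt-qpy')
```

The positive lookaround only admits positions where the adjacent text matches; those characters stay outside the span.
`match` is anchored at position 0; if the pattern doesn't fit there, it returns None.
Here position 0 doesn't satisfy it, so the call returns None.

None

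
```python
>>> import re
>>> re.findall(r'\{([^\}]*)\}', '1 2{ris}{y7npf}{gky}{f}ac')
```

['ris', 'y7npf', 'gky', 'f']

Matches: at [3:8] match '{ris}', group 1 = 'ris'; at [8:15] match '{y7npf}', group 1 = 'y7npf'; at [15:20] match '{gky}', group 1 = 'gky'; at [20:23] match '{f}', group 1 = 'f'.
`findall` collects group 1 from each match (4 total).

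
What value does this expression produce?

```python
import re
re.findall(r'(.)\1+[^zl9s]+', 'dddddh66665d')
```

['d']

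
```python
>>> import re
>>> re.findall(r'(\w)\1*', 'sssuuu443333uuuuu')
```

['s', 'u', '4', '3', 'u']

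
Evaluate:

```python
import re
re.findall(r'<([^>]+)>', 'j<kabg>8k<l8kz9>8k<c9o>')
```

Because there's exactly one group, `findall` drops the full match and keeps group 1 from each hit.

['kabg', 'l8kz9', 'c9o']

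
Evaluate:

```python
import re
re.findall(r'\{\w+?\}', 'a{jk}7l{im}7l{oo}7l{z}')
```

['{jk}', '{im}', '{oo}', '{z}']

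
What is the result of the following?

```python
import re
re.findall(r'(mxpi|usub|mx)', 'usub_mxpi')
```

`|` is ordered: at each position the engine commits to the first alternative that works.
`findall` collects group 1 from each match (2 total).

['usub', 'mxpi']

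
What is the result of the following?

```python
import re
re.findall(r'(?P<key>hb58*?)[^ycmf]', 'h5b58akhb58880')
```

['hb5']

Pattern: the literal 'hb5', then zero or more of a literal '8' (lazy) (captured as 'key'); then any character except [ycmf].
A `+?`/`*?`/`{m,n}?` starts at its minimum and grows only as far as needed for what follows to match.
Matches: at [7:11] match 'hb58', group 1 = 'hb5'.
One capturing group, so `findall` returns just the captured substring from the one match — 1 in all.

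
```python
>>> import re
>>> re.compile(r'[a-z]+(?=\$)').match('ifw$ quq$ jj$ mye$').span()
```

(0, 3)

The positive lookaround only admits positions where the adjacent text matches; those characters stay outside the span.
`re.match` only tries the pattern at the start of the string.
The match spans [0:3] → 'ifw'.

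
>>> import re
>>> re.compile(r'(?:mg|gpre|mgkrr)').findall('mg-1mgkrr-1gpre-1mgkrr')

['mg', 'mg', 'gpre', 'mg']

Alternation tries branches left to right and keeps the first one that lets the overall match succeed at that position.
`findall` yields the raw match text (4 of them) because the pattern has no groups.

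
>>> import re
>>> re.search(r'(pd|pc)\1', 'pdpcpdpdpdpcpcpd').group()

'pdpd'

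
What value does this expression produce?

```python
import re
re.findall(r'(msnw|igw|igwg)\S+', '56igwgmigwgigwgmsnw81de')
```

Alternation isn't longest-match — the leftmost alternative that fits at this position is chosen.
With a single group, `findall` returns only what that group captured — 1 item.

['igw']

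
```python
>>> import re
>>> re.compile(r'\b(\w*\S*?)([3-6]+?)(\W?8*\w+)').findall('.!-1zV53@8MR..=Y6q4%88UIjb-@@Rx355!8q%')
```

The `?` after the quantifier makes it lazy — it takes as little as possible before letting the rest of the pattern try.
`findall` packs the 3 group values into a tuple for every match.

[('1zV53@8MR..=Y', '6', 'q4'), ('%88UIjb-@@Rx', '3', '55')]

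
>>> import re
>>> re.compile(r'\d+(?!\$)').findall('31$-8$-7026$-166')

A negative assertion filters positions out without eating any characters.
`findall` yields the raw match text (3 of them) because the pattern has no groups.

['3', '702', '166']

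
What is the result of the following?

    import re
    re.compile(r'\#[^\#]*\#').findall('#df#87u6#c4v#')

Scanning left to right: at [0:4] → '#df#'; at [8:13] → '#c4v#'.
Since nothing is captured, `findall` lists the 2 matched substrings directly.

['#df#', '#c4v#']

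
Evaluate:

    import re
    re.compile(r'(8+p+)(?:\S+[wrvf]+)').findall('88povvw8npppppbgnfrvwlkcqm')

The pattern matches one or more of a literal '8', then one or more of the literal 'p' (captured); then one or more of a non-whitespace character, then one or more of one of [wrvf] (non-capturing group).
Walking the string: at [0:21] match '88povvw8npppppbgnfrvw', group 1 = '88p'.
One capturing group, so `findall` returns just the captured substring from the one match — 1 in all.

['88p']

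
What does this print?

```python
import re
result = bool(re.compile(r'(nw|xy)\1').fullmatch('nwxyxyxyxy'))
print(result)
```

False

`\1` is not a pattern — it's the concrete string captured by group 1, re-applied verbatim.
`fullmatch` succeeds only if the pattern covers the string from start to end.
Here there's no way to consume every character, so the call returns None, and `bool(None)` is False.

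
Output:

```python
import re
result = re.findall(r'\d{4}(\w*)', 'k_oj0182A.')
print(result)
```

['A']

`findall` collects group 1 from the one match (1 total).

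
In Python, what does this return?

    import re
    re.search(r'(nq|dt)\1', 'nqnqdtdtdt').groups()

The backreference `\1` re-matches whatever the first group consumed, character for character.
`search` walks the string left to right and returns the first match it finds.
The match spans [0:4] → 'nqnq'.
Captured: group 1 = 'nq'.

('nq',)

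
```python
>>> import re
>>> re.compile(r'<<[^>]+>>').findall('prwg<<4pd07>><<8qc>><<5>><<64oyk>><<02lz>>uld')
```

Since nothing is captured, `findall` lists the 5 matched substrings directly.

['<<4pd07>>', '<<8qc>>', '<<5>>', '<<64oyk>>', '<<02lz>>']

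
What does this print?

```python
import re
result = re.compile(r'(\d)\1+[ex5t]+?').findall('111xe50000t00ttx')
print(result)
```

The backreference `\1` re-matches whatever the first group consumed, character for character.
Scanning left to right: at [0:4] match '111x', group 1 = '1'; at [6:11] match '0000t', group 1 = '0'; at [11:14] match '00t', group 1 = '0'.
`findall` collects group 1 from each match (3 total).

['1', '0', '0']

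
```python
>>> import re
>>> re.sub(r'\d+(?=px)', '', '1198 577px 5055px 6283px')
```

The lookaround is zero-width — it requires the adjacent text to match without consuming it, so the asserted text isn't part of the match.
Matches: at [5:8] → '577'; at [11:15] → '5055'; at [18:22] → '6283'.
Every occurrence is swapped for ''.

'1198 px px px'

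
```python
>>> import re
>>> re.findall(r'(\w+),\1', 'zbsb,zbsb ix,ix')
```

['zbsb', 'ix']

A backreference is literal: `\1` must see the identical characters the first group matched.
Because there's exactly one group, `findall` drops the full match and keeps group 1 from each hit.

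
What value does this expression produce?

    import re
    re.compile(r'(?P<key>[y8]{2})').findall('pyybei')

['yy']

Pattern: exactly 2 of one of [y8] (captured as 'key').
Matches: at [1:3] match 'yy', group 1 = 'yy'.
One capturing group, so `findall` returns just the captured substring from the one match — 1 in all.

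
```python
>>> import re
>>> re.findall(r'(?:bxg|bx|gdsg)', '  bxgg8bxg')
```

['bxg', 'bxg']

The regex engine tests alternatives in the order written; an earlier branch that matches wins even if a later one would match more.
With no groups in the pattern, `findall` gives back each whole match — 2 here.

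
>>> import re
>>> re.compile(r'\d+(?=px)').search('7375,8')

The lookaround is zero-width — it requires the adjacent text to match without consuming it, so the asserted text isn't part of the match.
`search` walks the string left to right and returns the first match it finds.
Here the pattern never matches, so the call returns None.

None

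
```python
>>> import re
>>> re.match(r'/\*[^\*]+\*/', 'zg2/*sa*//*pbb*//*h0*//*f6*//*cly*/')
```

With `match`, the pattern is implicitly anchored at the beginning.
Here position 0 doesn't satisfy it, so the call returns None.

None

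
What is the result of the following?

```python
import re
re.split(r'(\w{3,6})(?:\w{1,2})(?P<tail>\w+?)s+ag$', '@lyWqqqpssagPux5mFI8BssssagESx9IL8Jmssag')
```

This matches 3 to 6 of a word character (captured); then 1 to 2 of a word character (non-capturing group); then one or more of a word character (lazy) (captured as 'tail'); then one or more of the literal 's', then the literal 'ag'; then anchored at the end.
Lazy quantifiers expand one character at a time until the remainder of the pattern can match.
Matches to split on: at [1:40] → 'lyWqqqpssagPux5mFI8BssssagESx9IL8Jmssag'.
Because the pattern has a capturing group, `split` also inserts each captured text between the pieces.

['@', 'lyWqqq', 'sagPux5mFI8BssssagESx9IL8Jm', '']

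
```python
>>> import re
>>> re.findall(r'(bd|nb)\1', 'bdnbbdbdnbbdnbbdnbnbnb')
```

The backreference `\1` re-matches whatever the first group consumed, character for character.
Scanning left to right: at [4:8] match 'bdbd', group 1 = 'bd'; at [16:20] match 'nbnb', group 1 = 'nb'.
One capturing group, so `findall` returns just the captured substring from each match — 2 in all.

['bd', 'nb']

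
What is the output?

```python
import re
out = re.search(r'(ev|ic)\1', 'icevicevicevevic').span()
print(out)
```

(10, 14)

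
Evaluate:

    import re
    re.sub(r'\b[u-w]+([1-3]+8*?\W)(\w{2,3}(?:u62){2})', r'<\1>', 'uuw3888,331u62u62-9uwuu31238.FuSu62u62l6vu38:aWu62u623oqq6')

Pattern: a word boundary (`\b`, zero-width); then one or more of a character in [u-w]; then one or more of a character in [1-3], then zero or more of a literal '8' (lazy), then a non-word character (captured); then 2 to 3 of a word character, then the literal 'u62' repeated 2 times (captured).
Matches: at [0:17] → 'uuw3888,331u62u62'.
Each match is replaced using the text its own group 1 captured.

'<3888,>-9uwuu31238.FuSu62u62l6vu38:aWu62u623oqq6'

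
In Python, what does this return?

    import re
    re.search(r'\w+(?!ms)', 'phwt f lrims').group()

'phwt'

A negative assertion filters positions out without eating any characters.
The match spans [0:4] → 'phwt'.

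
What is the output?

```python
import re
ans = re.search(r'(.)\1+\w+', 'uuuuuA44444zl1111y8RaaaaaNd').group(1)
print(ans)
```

After group 1 captures some text, `\1` only succeeds where that same text appears again.
`re.search` scans for the first position where the pattern succeeds.
The match spans [0:27] → 'uuuuuA44444zl1111y8RaaaaaNd'.
Captured: group 1 = 'u'.

u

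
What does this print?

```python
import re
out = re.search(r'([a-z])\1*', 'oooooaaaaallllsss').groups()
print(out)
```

A backreference is literal: `\1` must see the identical characters the first group matched.
Unlike `match`, `search` isn't anchored — it looks for the pattern anywhere in the string.
The match spans [0:5] → 'ooooo'.
Captured: group 1 = 'o'.

('o',)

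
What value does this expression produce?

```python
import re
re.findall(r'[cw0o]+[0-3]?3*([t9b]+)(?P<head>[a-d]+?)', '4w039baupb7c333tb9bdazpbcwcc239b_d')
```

The pattern matches one or more of one of [cw0o]; then optionally a character in [0-3], then zero or more of the literal '3'; then one or more of one of [t9b] (captured); then one or more of a character in [a-d] (lazy) (captured as 'head').
A `+?`/`*?`/`{m,n}?` starts at its minimum and grows only as far as needed for what follows to match.
Scanning left to right: at [1:7] match 'w039ba', groups = ('9b', 'a'); at [11:20] match 'c333tb9bd', groups = ('tb9b', 'd'); at [24:32] match 'cwcc239b', groups = ('9', 'b').
2 groups means each result is a tuple of 2 captured strings — 3 here.

[('9b', 'a'), ('tb9b', 'd'), ('9', 'b')]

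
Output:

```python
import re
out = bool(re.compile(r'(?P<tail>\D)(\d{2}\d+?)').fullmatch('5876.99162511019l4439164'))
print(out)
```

False

Pattern: a non-digit (captured as 'tail'); then exactly 2 of a digit, then one or more of a digit (lazy) (captured).
For `fullmatch`, every character of the input must be accounted for by the pattern.
Here the pattern can't cover the whole string, so the call returns None, and `bool(None)` is False.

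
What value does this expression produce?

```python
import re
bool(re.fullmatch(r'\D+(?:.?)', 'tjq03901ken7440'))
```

The pattern matches one or more of a non-digit; then optionally any character (non-capturing group).
For `fullmatch`, every character of the input must be accounted for by the pattern.
Here the pattern can't cover the whole string, so the call returns None, and `bool(None)` is False.

False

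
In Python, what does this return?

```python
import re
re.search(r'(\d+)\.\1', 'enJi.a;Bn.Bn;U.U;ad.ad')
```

After group 1 captures some text, `\1` only succeeds where that same text appears again.
`re.search` scans for the first position where the pattern succeeds.
Here nothing in the string fits, so the call returns None.

None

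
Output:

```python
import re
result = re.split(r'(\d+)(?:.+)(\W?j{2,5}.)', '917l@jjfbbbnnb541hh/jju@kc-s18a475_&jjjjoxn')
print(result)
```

Pattern: one or more of a digit (captured); then one or more of any character (non-capturing group); then optionally a non-word character, then 2 to 5 of a literal 'j', then any character (captured).
The group in the pattern means `split` returns the separators' captures alongside the pieces.

['', '917', 'jjo', 'xn']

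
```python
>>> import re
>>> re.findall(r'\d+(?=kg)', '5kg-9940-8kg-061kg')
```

['5', '8', '061']

Lookahead/lookbehind check context without consuming it, so the matched span excludes the asserted characters.
Scanning left to right: at [0:1] → '5'; at [9:10] → '8'; at [13:16] → '061'.
With no groups in the pattern, `findall` gives back each whole match — 3 here.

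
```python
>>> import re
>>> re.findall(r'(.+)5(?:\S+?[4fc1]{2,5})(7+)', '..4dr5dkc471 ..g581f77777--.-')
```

[('..4dr5dkc471 ..g', '77777')]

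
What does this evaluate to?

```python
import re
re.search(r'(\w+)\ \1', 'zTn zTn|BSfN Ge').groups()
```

('zTn',)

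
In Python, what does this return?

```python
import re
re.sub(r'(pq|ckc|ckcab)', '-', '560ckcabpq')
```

Alternation tries branches left to right and keeps the first one that lets the overall match succeed at that position.
Matches: at [3:6] → 'ckc'; at [8:10] → 'pq'.
Every occurrence is swapped for '-'.

'560-ab-'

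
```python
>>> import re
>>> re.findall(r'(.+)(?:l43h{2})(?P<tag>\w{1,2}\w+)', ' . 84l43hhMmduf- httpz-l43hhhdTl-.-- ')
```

[(' . 84l43hhMmduf- httpz-', 'hdTl')]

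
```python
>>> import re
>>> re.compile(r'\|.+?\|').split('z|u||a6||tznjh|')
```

['z', '', '', '']

`split` removes every match and returns the 4 fragments in between.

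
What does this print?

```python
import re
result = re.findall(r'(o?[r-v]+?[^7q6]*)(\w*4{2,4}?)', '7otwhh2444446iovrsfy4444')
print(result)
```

[('otwhh244444', '6iovrsfy4444')]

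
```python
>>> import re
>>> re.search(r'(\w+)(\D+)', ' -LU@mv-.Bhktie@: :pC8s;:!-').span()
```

The pattern matches one or more of a word character (captured); then one or more of a non-digit (captured).
Unlike `match`, `search` isn't anchored — it looks for the pattern anywhere in the string.
The match spans [2:21] → 'LU@mv-.Bhktie@: :pC'.
Captured: group 1 = 'LU', group 2 = '@mv-.Bhktie@: :pC'.

(2, 21)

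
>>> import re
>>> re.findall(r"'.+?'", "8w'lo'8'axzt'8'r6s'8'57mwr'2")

A non-greedy quantifier consumes as few characters as it can — just enough that the remainder of the pattern still matches from where it stops; whatever follows it matches normally.
Matches: at [2:6] → "'lo'"; at [7:13] → "'axzt'"; at [14:19] → "'r6s'"; at [20:27] → "'57mwr'".
`findall` yields the raw match text (4 of them) because the pattern has no groups.

["'lo'", "'axzt'", "'r6s'", "'57mwr'"]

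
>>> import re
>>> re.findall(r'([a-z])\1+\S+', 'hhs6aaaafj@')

['h']

The backreference `\1` re-matches whatever the first group consumed, character for character.
Scanning left to right: at [0:11] match 'hhs6aaaafj@', group 1 = 'h'.
One capturing group, so `findall` returns just the captured substring from the one match — 1 in all.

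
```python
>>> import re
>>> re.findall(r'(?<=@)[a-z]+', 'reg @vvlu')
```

['vvlu']

Lookahead/lookbehind check context without consuming it, so the matched span excludes the asserted characters.
No capturing groups, so `findall` returns the 1 full match string.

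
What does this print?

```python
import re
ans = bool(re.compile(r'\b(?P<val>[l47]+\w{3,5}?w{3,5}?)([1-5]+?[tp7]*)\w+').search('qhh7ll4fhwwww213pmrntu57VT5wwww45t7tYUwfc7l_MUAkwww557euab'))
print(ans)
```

False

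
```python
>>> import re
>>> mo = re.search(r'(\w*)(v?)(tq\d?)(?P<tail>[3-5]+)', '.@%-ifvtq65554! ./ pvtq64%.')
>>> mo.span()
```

Pattern: zero or more of a word character (captured); then optionally a literal 'v' (captured); then the literal 'tq', then optionally a digit (captured); then one or more of a character in [3-5] (captured as 'tail').
`re.search` scans for the first position where the pattern succeeds.
The match spans [4:14] → 'ifvtq65554'.
Captured: group 1 = 'ifv', group 2 = '', group 3 = 'tq6', group 4 = '5554'.

(4, 14)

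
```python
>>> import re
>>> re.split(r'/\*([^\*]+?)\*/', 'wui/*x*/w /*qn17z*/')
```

['wui', 'x', 'w ', 'qn17z', '']

The group in the pattern means `split` returns the separators' captures alongside the pieces.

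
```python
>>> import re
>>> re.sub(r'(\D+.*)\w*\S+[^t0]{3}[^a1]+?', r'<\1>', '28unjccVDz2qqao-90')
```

'28<unjccVDz2qq>'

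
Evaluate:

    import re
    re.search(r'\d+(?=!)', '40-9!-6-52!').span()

(3, 4)

The positive lookaround only admits positions where the adjacent text matches; those characters stay outside the span.
The match spans [3:4] → '9'.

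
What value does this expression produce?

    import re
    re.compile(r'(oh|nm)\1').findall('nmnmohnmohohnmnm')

`\1` is not a pattern — it's the concrete string captured by group 1, re-applied verbatim.
With a single group, `findall` returns only what that group captured — 3 items.

['nm', 'oh', 'nm']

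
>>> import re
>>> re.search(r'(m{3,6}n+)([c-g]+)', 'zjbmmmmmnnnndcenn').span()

(3, 15)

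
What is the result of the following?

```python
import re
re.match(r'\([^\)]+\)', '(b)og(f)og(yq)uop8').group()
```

'(b)'

With `match`, the pattern is implicitly anchored at the beginning.
The match spans [0:3] → '(b)'.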